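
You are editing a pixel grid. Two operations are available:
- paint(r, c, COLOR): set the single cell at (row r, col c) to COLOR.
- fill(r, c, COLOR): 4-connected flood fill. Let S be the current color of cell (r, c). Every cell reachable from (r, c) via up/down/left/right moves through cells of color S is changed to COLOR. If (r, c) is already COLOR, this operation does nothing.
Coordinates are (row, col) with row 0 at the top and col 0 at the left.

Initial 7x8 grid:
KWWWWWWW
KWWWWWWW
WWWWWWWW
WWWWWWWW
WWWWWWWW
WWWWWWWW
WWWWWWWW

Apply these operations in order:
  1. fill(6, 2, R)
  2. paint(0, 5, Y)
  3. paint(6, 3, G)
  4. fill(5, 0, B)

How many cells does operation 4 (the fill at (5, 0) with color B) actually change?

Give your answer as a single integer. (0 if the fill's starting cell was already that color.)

Answer: 52

Derivation:
After op 1 fill(6,2,R) [54 cells changed]:
KRRRRRRR
KRRRRRRR
RRRRRRRR
RRRRRRRR
RRRRRRRR
RRRRRRRR
RRRRRRRR
After op 2 paint(0,5,Y):
KRRRRYRR
KRRRRRRR
RRRRRRRR
RRRRRRRR
RRRRRRRR
RRRRRRRR
RRRRRRRR
After op 3 paint(6,3,G):
KRRRRYRR
KRRRRRRR
RRRRRRRR
RRRRRRRR
RRRRRRRR
RRRRRRRR
RRRGRRRR
After op 4 fill(5,0,B) [52 cells changed]:
KBBBBYBB
KBBBBBBB
BBBBBBBB
BBBBBBBB
BBBBBBBB
BBBBBBBB
BBBGBBBB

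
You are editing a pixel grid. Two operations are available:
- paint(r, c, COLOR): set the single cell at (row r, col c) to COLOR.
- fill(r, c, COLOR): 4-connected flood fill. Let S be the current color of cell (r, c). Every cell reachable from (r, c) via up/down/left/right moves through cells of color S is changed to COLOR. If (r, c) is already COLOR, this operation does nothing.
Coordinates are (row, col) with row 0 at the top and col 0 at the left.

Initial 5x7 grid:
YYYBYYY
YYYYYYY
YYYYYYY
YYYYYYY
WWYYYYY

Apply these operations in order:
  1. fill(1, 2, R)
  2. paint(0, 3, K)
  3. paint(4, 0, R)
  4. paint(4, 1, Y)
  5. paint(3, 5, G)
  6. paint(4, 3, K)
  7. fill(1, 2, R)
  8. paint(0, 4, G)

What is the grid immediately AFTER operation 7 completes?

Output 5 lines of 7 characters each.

Answer: RRRKRRR
RRRRRRR
RRRRRRR
RRRRRGR
RYRKRRR

Derivation:
After op 1 fill(1,2,R) [32 cells changed]:
RRRBRRR
RRRRRRR
RRRRRRR
RRRRRRR
WWRRRRR
After op 2 paint(0,3,K):
RRRKRRR
RRRRRRR
RRRRRRR
RRRRRRR
WWRRRRR
After op 3 paint(4,0,R):
RRRKRRR
RRRRRRR
RRRRRRR
RRRRRRR
RWRRRRR
After op 4 paint(4,1,Y):
RRRKRRR
RRRRRRR
RRRRRRR
RRRRRRR
RYRRRRR
After op 5 paint(3,5,G):
RRRKRRR
RRRRRRR
RRRRRRR
RRRRRGR
RYRRRRR
After op 6 paint(4,3,K):
RRRKRRR
RRRRRRR
RRRRRRR
RRRRRGR
RYRKRRR
After op 7 fill(1,2,R) [0 cells changed]:
RRRKRRR
RRRRRRR
RRRRRRR
RRRRRGR
RYRKRRR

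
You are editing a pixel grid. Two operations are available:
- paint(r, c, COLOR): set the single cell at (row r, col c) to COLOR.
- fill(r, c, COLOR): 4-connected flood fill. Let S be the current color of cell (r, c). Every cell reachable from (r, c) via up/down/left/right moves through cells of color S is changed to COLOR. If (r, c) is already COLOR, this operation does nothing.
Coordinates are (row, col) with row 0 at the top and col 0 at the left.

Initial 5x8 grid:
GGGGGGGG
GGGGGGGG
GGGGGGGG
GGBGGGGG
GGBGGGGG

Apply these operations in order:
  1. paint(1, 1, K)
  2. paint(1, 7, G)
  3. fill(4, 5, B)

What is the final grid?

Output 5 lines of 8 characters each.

After op 1 paint(1,1,K):
GGGGGGGG
GKGGGGGG
GGGGGGGG
GGBGGGGG
GGBGGGGG
After op 2 paint(1,7,G):
GGGGGGGG
GKGGGGGG
GGGGGGGG
GGBGGGGG
GGBGGGGG
After op 3 fill(4,5,B) [37 cells changed]:
BBBBBBBB
BKBBBBBB
BBBBBBBB
BBBBBBBB
BBBBBBBB

Answer: BBBBBBBB
BKBBBBBB
BBBBBBBB
BBBBBBBB
BBBBBBBB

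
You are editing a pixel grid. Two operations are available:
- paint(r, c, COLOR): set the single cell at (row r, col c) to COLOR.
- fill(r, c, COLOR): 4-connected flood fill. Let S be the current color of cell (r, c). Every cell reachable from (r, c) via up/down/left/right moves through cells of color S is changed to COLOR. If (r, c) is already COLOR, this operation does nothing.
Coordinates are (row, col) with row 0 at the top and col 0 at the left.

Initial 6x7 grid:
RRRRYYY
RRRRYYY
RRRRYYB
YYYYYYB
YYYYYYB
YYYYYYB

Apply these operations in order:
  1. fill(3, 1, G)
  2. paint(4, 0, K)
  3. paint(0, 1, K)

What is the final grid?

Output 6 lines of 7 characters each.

After op 1 fill(3,1,G) [26 cells changed]:
RRRRGGG
RRRRGGG
RRRRGGB
GGGGGGB
GGGGGGB
GGGGGGB
After op 2 paint(4,0,K):
RRRRGGG
RRRRGGG
RRRRGGB
GGGGGGB
KGGGGGB
GGGGGGB
After op 3 paint(0,1,K):
RKRRGGG
RRRRGGG
RRRRGGB
GGGGGGB
KGGGGGB
GGGGGGB

Answer: RKRRGGG
RRRRGGG
RRRRGGB
GGGGGGB
KGGGGGB
GGGGGGB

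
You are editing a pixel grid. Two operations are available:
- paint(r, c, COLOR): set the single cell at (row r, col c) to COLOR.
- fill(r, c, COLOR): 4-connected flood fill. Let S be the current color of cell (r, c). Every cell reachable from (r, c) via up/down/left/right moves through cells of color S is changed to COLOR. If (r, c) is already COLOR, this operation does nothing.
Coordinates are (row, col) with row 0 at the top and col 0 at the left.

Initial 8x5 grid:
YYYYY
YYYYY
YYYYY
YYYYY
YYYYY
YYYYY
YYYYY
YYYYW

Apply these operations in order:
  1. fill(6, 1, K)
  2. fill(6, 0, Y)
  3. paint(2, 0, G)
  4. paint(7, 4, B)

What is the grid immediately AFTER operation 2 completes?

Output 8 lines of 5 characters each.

After op 1 fill(6,1,K) [39 cells changed]:
KKKKK
KKKKK
KKKKK
KKKKK
KKKKK
KKKKK
KKKKK
KKKKW
After op 2 fill(6,0,Y) [39 cells changed]:
YYYYY
YYYYY
YYYYY
YYYYY
YYYYY
YYYYY
YYYYY
YYYYW

Answer: YYYYY
YYYYY
YYYYY
YYYYY
YYYYY
YYYYY
YYYYY
YYYYW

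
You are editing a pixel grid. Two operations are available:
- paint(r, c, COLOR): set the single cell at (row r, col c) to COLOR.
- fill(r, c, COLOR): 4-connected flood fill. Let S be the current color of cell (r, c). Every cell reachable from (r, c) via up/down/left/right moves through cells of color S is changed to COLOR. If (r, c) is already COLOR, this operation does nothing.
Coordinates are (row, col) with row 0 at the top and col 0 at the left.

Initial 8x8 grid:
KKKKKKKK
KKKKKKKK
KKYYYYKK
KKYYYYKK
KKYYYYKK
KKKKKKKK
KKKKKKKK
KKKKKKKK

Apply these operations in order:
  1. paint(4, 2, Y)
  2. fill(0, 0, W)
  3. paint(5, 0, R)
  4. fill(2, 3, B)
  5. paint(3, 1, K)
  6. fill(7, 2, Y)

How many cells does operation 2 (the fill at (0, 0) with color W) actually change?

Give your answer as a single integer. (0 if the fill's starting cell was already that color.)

Answer: 52

Derivation:
After op 1 paint(4,2,Y):
KKKKKKKK
KKKKKKKK
KKYYYYKK
KKYYYYKK
KKYYYYKK
KKKKKKKK
KKKKKKKK
KKKKKKKK
After op 2 fill(0,0,W) [52 cells changed]:
WWWWWWWW
WWWWWWWW
WWYYYYWW
WWYYYYWW
WWYYYYWW
WWWWWWWW
WWWWWWWW
WWWWWWWW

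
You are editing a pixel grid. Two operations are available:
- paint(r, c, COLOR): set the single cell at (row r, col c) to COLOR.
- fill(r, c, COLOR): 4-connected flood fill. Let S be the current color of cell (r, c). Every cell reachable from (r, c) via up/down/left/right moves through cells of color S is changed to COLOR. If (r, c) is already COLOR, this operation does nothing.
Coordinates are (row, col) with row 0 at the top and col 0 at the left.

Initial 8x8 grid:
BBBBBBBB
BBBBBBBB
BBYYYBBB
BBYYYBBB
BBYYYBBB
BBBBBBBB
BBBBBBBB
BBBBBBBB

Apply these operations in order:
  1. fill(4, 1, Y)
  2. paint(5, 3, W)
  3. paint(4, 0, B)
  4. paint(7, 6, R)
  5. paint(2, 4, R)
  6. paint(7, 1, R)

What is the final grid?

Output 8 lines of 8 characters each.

After op 1 fill(4,1,Y) [55 cells changed]:
YYYYYYYY
YYYYYYYY
YYYYYYYY
YYYYYYYY
YYYYYYYY
YYYYYYYY
YYYYYYYY
YYYYYYYY
After op 2 paint(5,3,W):
YYYYYYYY
YYYYYYYY
YYYYYYYY
YYYYYYYY
YYYYYYYY
YYYWYYYY
YYYYYYYY
YYYYYYYY
After op 3 paint(4,0,B):
YYYYYYYY
YYYYYYYY
YYYYYYYY
YYYYYYYY
BYYYYYYY
YYYWYYYY
YYYYYYYY
YYYYYYYY
After op 4 paint(7,6,R):
YYYYYYYY
YYYYYYYY
YYYYYYYY
YYYYYYYY
BYYYYYYY
YYYWYYYY
YYYYYYYY
YYYYYYRY
After op 5 paint(2,4,R):
YYYYYYYY
YYYYYYYY
YYYYRYYY
YYYYYYYY
BYYYYYYY
YYYWYYYY
YYYYYYYY
YYYYYYRY
After op 6 paint(7,1,R):
YYYYYYYY
YYYYYYYY
YYYYRYYY
YYYYYYYY
BYYYYYYY
YYYWYYYY
YYYYYYYY
YRYYYYRY

Answer: YYYYYYYY
YYYYYYYY
YYYYRYYY
YYYYYYYY
BYYYYYYY
YYYWYYYY
YYYYYYYY
YRYYYYRY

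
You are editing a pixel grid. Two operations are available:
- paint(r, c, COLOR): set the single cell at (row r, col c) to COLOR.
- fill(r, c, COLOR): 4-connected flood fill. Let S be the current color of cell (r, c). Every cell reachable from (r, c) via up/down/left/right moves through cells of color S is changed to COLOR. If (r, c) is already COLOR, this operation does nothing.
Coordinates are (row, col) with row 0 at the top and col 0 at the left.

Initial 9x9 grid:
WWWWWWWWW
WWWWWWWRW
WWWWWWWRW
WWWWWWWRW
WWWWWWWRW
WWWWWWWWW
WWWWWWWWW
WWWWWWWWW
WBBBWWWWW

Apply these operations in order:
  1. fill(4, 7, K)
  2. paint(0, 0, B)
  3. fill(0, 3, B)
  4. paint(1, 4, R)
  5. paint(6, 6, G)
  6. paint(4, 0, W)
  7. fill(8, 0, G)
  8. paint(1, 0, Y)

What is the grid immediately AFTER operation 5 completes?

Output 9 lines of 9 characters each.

Answer: BBBBBBBBB
BBBBRBBKB
BBBBBBBKB
BBBBBBBKB
BBBBBBBKB
BBBBBBBBB
BBBBBBGBB
BBBBBBBBB
BBBBBBBBB

Derivation:
After op 1 fill(4,7,K) [4 cells changed]:
WWWWWWWWW
WWWWWWWKW
WWWWWWWKW
WWWWWWWKW
WWWWWWWKW
WWWWWWWWW
WWWWWWWWW
WWWWWWWWW
WBBBWWWWW
After op 2 paint(0,0,B):
BWWWWWWWW
WWWWWWWKW
WWWWWWWKW
WWWWWWWKW
WWWWWWWKW
WWWWWWWWW
WWWWWWWWW
WWWWWWWWW
WBBBWWWWW
After op 3 fill(0,3,B) [73 cells changed]:
BBBBBBBBB
BBBBBBBKB
BBBBBBBKB
BBBBBBBKB
BBBBBBBKB
BBBBBBBBB
BBBBBBBBB
BBBBBBBBB
BBBBBBBBB
After op 4 paint(1,4,R):
BBBBBBBBB
BBBBRBBKB
BBBBBBBKB
BBBBBBBKB
BBBBBBBKB
BBBBBBBBB
BBBBBBBBB
BBBBBBBBB
BBBBBBBBB
After op 5 paint(6,6,G):
BBBBBBBBB
BBBBRBBKB
BBBBBBBKB
BBBBBBBKB
BBBBBBBKB
BBBBBBBBB
BBBBBBGBB
BBBBBBBBB
BBBBBBBBB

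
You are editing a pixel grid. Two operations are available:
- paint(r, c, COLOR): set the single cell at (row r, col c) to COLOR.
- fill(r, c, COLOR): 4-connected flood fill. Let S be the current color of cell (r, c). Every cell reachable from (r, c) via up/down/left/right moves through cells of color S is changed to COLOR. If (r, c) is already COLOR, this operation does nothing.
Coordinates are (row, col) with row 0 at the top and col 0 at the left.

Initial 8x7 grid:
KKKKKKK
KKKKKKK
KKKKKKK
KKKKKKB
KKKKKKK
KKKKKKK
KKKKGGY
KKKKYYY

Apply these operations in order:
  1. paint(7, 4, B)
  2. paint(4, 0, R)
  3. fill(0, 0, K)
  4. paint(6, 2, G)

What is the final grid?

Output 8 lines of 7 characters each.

After op 1 paint(7,4,B):
KKKKKKK
KKKKKKK
KKKKKKK
KKKKKKB
KKKKKKK
KKKKKKK
KKKKGGY
KKKKBYY
After op 2 paint(4,0,R):
KKKKKKK
KKKKKKK
KKKKKKK
KKKKKKB
RKKKKKK
KKKKKKK
KKKKGGY
KKKKBYY
After op 3 fill(0,0,K) [0 cells changed]:
KKKKKKK
KKKKKKK
KKKKKKK
KKKKKKB
RKKKKKK
KKKKKKK
KKKKGGY
KKKKBYY
After op 4 paint(6,2,G):
KKKKKKK
KKKKKKK
KKKKKKK
KKKKKKB
RKKKKKK
KKKKKKK
KKGKGGY
KKKKBYY

Answer: KKKKKKK
KKKKKKK
KKKKKKK
KKKKKKB
RKKKKKK
KKKKKKK
KKGKGGY
KKKKBYY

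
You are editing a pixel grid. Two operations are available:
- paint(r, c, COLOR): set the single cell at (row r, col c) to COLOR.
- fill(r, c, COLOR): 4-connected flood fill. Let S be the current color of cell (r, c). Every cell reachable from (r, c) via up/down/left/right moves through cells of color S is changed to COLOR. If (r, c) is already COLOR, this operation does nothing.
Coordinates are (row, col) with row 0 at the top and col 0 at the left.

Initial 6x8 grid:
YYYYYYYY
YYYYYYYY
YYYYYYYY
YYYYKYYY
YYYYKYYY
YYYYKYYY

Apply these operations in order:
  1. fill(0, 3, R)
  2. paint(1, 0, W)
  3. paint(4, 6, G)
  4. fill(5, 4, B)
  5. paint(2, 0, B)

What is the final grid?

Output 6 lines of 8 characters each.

Answer: RRRRRRRR
WRRRRRRR
BRRRRRRR
RRRRBRRR
RRRRBRGR
RRRRBRRR

Derivation:
After op 1 fill(0,3,R) [45 cells changed]:
RRRRRRRR
RRRRRRRR
RRRRRRRR
RRRRKRRR
RRRRKRRR
RRRRKRRR
After op 2 paint(1,0,W):
RRRRRRRR
WRRRRRRR
RRRRRRRR
RRRRKRRR
RRRRKRRR
RRRRKRRR
After op 3 paint(4,6,G):
RRRRRRRR
WRRRRRRR
RRRRRRRR
RRRRKRRR
RRRRKRGR
RRRRKRRR
After op 4 fill(5,4,B) [3 cells changed]:
RRRRRRRR
WRRRRRRR
RRRRRRRR
RRRRBRRR
RRRRBRGR
RRRRBRRR
After op 5 paint(2,0,B):
RRRRRRRR
WRRRRRRR
BRRRRRRR
RRRRBRRR
RRRRBRGR
RRRRBRRR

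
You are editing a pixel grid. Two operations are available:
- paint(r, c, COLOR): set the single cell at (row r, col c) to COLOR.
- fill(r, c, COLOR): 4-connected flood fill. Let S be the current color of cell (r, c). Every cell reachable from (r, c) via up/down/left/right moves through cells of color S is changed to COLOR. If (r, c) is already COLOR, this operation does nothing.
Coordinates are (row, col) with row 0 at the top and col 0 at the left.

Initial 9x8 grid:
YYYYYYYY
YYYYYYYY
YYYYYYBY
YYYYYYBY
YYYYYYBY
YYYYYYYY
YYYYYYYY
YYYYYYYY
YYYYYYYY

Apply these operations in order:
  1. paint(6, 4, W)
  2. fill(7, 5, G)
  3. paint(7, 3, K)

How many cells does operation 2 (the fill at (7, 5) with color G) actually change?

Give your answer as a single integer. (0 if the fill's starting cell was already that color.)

After op 1 paint(6,4,W):
YYYYYYYY
YYYYYYYY
YYYYYYBY
YYYYYYBY
YYYYYYBY
YYYYYYYY
YYYYWYYY
YYYYYYYY
YYYYYYYY
After op 2 fill(7,5,G) [68 cells changed]:
GGGGGGGG
GGGGGGGG
GGGGGGBG
GGGGGGBG
GGGGGGBG
GGGGGGGG
GGGGWGGG
GGGGGGGG
GGGGGGGG

Answer: 68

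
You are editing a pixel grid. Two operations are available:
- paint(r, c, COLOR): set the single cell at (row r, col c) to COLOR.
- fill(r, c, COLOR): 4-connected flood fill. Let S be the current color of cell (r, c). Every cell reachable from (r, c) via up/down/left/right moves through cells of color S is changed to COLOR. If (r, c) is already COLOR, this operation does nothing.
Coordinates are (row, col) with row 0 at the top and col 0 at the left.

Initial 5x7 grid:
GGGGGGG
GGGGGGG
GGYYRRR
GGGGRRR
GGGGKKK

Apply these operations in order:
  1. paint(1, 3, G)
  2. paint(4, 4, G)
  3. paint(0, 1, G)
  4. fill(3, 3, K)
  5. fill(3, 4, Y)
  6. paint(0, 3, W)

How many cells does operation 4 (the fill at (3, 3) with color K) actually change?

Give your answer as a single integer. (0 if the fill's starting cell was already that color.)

After op 1 paint(1,3,G):
GGGGGGG
GGGGGGG
GGYYRRR
GGGGRRR
GGGGKKK
After op 2 paint(4,4,G):
GGGGGGG
GGGGGGG
GGYYRRR
GGGGRRR
GGGGGKK
After op 3 paint(0,1,G):
GGGGGGG
GGGGGGG
GGYYRRR
GGGGRRR
GGGGGKK
After op 4 fill(3,3,K) [25 cells changed]:
KKKKKKK
KKKKKKK
KKYYRRR
KKKKRRR
KKKKKKK

Answer: 25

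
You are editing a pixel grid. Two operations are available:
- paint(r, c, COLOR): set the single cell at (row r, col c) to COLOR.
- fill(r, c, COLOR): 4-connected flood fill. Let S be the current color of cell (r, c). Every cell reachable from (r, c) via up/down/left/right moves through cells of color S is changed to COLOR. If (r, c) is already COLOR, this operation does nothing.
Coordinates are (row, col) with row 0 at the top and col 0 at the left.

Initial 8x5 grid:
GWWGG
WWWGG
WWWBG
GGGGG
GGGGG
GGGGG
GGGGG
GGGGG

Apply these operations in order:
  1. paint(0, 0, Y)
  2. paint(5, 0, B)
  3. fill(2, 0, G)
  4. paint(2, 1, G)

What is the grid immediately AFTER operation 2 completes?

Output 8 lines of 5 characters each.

Answer: YWWGG
WWWGG
WWWBG
GGGGG
GGGGG
BGGGG
GGGGG
GGGGG

Derivation:
After op 1 paint(0,0,Y):
YWWGG
WWWGG
WWWBG
GGGGG
GGGGG
GGGGG
GGGGG
GGGGG
After op 2 paint(5,0,B):
YWWGG
WWWGG
WWWBG
GGGGG
GGGGG
BGGGG
GGGGG
GGGGG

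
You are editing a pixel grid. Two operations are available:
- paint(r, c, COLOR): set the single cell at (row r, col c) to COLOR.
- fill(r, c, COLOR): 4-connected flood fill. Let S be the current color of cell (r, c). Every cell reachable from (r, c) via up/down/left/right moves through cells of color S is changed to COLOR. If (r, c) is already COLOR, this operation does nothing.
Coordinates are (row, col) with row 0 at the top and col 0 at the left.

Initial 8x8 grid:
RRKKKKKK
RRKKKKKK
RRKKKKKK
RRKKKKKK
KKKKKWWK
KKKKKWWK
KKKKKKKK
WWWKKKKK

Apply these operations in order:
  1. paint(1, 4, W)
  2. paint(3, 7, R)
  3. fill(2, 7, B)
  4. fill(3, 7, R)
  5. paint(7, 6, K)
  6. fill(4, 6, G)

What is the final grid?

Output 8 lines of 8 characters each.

After op 1 paint(1,4,W):
RRKKKKKK
RRKKWKKK
RRKKKKKK
RRKKKKKK
KKKKKWWK
KKKKKWWK
KKKKKKKK
WWWKKKKK
After op 2 paint(3,7,R):
RRKKKKKK
RRKKWKKK
RRKKKKKK
RRKKKKKR
KKKKKWWK
KKKKKWWK
KKKKKKKK
WWWKKKKK
After op 3 fill(2,7,B) [47 cells changed]:
RRBBBBBB
RRBBWBBB
RRBBBBBB
RRBBBBBR
BBBBBWWB
BBBBBWWB
BBBBBBBB
WWWBBBBB
After op 4 fill(3,7,R) [0 cells changed]:
RRBBBBBB
RRBBWBBB
RRBBBBBB
RRBBBBBR
BBBBBWWB
BBBBBWWB
BBBBBBBB
WWWBBBBB
After op 5 paint(7,6,K):
RRBBBBBB
RRBBWBBB
RRBBBBBB
RRBBBBBR
BBBBBWWB
BBBBBWWB
BBBBBBBB
WWWBBBKB
After op 6 fill(4,6,G) [4 cells changed]:
RRBBBBBB
RRBBWBBB
RRBBBBBB
RRBBBBBR
BBBBBGGB
BBBBBGGB
BBBBBBBB
WWWBBBKB

Answer: RRBBBBBB
RRBBWBBB
RRBBBBBB
RRBBBBBR
BBBBBGGB
BBBBBGGB
BBBBBBBB
WWWBBBKB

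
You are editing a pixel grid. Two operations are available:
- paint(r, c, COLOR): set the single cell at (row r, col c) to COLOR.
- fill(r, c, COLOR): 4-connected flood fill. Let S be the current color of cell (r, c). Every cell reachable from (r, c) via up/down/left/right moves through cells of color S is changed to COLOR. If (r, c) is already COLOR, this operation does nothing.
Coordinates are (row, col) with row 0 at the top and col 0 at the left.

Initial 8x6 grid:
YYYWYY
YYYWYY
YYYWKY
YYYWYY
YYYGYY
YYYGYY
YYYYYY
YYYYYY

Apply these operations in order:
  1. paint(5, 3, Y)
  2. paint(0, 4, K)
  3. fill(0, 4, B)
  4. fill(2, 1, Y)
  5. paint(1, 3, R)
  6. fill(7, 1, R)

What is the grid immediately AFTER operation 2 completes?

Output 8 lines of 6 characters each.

Answer: YYYWKY
YYYWYY
YYYWKY
YYYWYY
YYYGYY
YYYYYY
YYYYYY
YYYYYY

Derivation:
After op 1 paint(5,3,Y):
YYYWYY
YYYWYY
YYYWKY
YYYWYY
YYYGYY
YYYYYY
YYYYYY
YYYYYY
After op 2 paint(0,4,K):
YYYWKY
YYYWYY
YYYWKY
YYYWYY
YYYGYY
YYYYYY
YYYYYY
YYYYYY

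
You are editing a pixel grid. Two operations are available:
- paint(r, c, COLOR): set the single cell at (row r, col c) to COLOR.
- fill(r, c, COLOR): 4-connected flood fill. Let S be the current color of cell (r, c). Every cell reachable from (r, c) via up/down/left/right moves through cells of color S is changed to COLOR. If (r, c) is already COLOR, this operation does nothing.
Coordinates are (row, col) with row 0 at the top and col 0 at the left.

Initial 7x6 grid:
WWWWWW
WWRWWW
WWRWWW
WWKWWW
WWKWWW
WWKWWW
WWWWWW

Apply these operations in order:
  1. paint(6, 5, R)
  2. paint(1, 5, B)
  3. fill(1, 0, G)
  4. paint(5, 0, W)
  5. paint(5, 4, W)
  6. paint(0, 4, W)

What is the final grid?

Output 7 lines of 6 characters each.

After op 1 paint(6,5,R):
WWWWWW
WWRWWW
WWRWWW
WWKWWW
WWKWWW
WWKWWW
WWWWWR
After op 2 paint(1,5,B):
WWWWWW
WWRWWB
WWRWWW
WWKWWW
WWKWWW
WWKWWW
WWWWWR
After op 3 fill(1,0,G) [35 cells changed]:
GGGGGG
GGRGGB
GGRGGG
GGKGGG
GGKGGG
GGKGGG
GGGGGR
After op 4 paint(5,0,W):
GGGGGG
GGRGGB
GGRGGG
GGKGGG
GGKGGG
WGKGGG
GGGGGR
After op 5 paint(5,4,W):
GGGGGG
GGRGGB
GGRGGG
GGKGGG
GGKGGG
WGKGWG
GGGGGR
After op 6 paint(0,4,W):
GGGGWG
GGRGGB
GGRGGG
GGKGGG
GGKGGG
WGKGWG
GGGGGR

Answer: GGGGWG
GGRGGB
GGRGGG
GGKGGG
GGKGGG
WGKGWG
GGGGGR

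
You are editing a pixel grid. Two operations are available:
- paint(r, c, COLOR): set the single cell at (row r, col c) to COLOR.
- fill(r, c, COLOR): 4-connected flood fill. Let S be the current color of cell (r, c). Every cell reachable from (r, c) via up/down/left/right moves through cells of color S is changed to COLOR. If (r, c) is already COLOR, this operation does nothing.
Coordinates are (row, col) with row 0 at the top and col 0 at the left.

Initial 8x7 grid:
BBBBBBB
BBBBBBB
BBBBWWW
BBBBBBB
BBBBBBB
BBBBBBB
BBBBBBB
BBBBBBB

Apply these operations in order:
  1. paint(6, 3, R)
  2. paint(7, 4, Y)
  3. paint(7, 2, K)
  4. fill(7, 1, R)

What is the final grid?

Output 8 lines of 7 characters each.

After op 1 paint(6,3,R):
BBBBBBB
BBBBBBB
BBBBWWW
BBBBBBB
BBBBBBB
BBBBBBB
BBBRBBB
BBBBBBB
After op 2 paint(7,4,Y):
BBBBBBB
BBBBBBB
BBBBWWW
BBBBBBB
BBBBBBB
BBBBBBB
BBBRBBB
BBBBYBB
After op 3 paint(7,2,K):
BBBBBBB
BBBBBBB
BBBBWWW
BBBBBBB
BBBBBBB
BBBBBBB
BBBRBBB
BBKBYBB
After op 4 fill(7,1,R) [49 cells changed]:
RRRRRRR
RRRRRRR
RRRRWWW
RRRRRRR
RRRRRRR
RRRRRRR
RRRRRRR
RRKBYRR

Answer: RRRRRRR
RRRRRRR
RRRRWWW
RRRRRRR
RRRRRRR
RRRRRRR
RRRRRRR
RRKBYRR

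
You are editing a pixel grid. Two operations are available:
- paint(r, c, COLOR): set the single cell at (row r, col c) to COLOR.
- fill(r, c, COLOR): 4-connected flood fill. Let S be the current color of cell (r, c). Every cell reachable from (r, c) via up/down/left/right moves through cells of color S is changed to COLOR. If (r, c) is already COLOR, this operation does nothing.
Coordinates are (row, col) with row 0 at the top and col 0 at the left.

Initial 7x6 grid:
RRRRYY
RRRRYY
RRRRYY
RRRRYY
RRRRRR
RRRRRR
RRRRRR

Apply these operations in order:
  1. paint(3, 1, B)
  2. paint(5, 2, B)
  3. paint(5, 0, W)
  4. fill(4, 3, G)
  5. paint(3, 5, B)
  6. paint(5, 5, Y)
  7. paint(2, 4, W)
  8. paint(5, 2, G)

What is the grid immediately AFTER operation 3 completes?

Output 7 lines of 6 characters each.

Answer: RRRRYY
RRRRYY
RRRRYY
RBRRYY
RRRRRR
WRBRRR
RRRRRR

Derivation:
After op 1 paint(3,1,B):
RRRRYY
RRRRYY
RRRRYY
RBRRYY
RRRRRR
RRRRRR
RRRRRR
After op 2 paint(5,2,B):
RRRRYY
RRRRYY
RRRRYY
RBRRYY
RRRRRR
RRBRRR
RRRRRR
After op 3 paint(5,0,W):
RRRRYY
RRRRYY
RRRRYY
RBRRYY
RRRRRR
WRBRRR
RRRRRR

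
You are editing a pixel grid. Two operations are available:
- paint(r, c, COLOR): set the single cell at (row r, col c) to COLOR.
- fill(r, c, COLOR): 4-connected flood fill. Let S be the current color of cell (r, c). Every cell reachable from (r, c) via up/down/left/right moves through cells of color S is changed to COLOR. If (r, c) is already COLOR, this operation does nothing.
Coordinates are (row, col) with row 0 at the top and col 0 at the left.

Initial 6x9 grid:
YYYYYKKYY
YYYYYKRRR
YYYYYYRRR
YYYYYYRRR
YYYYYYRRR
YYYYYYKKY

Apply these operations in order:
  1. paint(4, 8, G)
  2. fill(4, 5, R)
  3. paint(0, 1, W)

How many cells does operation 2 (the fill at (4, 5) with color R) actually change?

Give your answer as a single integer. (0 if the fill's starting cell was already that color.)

Answer: 34

Derivation:
After op 1 paint(4,8,G):
YYYYYKKYY
YYYYYKRRR
YYYYYYRRR
YYYYYYRRR
YYYYYYRRG
YYYYYYKKY
After op 2 fill(4,5,R) [34 cells changed]:
RRRRRKKYY
RRRRRKRRR
RRRRRRRRR
RRRRRRRRR
RRRRRRRRG
RRRRRRKKY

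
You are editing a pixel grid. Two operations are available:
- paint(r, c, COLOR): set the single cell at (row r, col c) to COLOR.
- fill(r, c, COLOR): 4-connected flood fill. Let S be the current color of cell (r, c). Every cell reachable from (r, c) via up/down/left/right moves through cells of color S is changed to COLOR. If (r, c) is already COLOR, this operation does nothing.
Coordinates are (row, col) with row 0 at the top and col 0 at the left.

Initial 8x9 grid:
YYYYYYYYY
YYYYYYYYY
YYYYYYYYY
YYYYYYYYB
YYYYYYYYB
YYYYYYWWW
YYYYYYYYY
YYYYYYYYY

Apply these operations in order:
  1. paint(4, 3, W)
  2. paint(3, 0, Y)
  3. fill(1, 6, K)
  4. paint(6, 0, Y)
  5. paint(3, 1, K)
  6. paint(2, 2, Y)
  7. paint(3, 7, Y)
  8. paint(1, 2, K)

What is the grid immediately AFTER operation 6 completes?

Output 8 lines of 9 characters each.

Answer: KKKKKKKKK
KKKKKKKKK
KKYKKKKKK
KKKKKKKKB
KKKWKKKKB
KKKKKKWWW
YKKKKKKKK
KKKKKKKKK

Derivation:
After op 1 paint(4,3,W):
YYYYYYYYY
YYYYYYYYY
YYYYYYYYY
YYYYYYYYB
YYYWYYYYB
YYYYYYWWW
YYYYYYYYY
YYYYYYYYY
After op 2 paint(3,0,Y):
YYYYYYYYY
YYYYYYYYY
YYYYYYYYY
YYYYYYYYB
YYYWYYYYB
YYYYYYWWW
YYYYYYYYY
YYYYYYYYY
After op 3 fill(1,6,K) [66 cells changed]:
KKKKKKKKK
KKKKKKKKK
KKKKKKKKK
KKKKKKKKB
KKKWKKKKB
KKKKKKWWW
KKKKKKKKK
KKKKKKKKK
After op 4 paint(6,0,Y):
KKKKKKKKK
KKKKKKKKK
KKKKKKKKK
KKKKKKKKB
KKKWKKKKB
KKKKKKWWW
YKKKKKKKK
KKKKKKKKK
After op 5 paint(3,1,K):
KKKKKKKKK
KKKKKKKKK
KKKKKKKKK
KKKKKKKKB
KKKWKKKKB
KKKKKKWWW
YKKKKKKKK
KKKKKKKKK
After op 6 paint(2,2,Y):
KKKKKKKKK
KKKKKKKKK
KKYKKKKKK
KKKKKKKKB
KKKWKKKKB
KKKKKKWWW
YKKKKKKKK
KKKKKKKKK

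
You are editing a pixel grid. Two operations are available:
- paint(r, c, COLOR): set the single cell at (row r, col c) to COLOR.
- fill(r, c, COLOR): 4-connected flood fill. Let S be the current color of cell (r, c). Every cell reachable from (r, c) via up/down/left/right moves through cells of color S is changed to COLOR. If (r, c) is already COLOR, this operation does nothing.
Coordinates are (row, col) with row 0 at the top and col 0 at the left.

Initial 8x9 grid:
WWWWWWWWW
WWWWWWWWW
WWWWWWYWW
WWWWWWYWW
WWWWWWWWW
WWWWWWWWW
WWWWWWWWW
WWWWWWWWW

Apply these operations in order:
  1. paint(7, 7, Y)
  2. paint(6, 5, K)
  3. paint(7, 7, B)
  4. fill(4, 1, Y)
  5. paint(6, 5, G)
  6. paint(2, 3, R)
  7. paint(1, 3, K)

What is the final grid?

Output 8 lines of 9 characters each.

After op 1 paint(7,7,Y):
WWWWWWWWW
WWWWWWWWW
WWWWWWYWW
WWWWWWYWW
WWWWWWWWW
WWWWWWWWW
WWWWWWWWW
WWWWWWWYW
After op 2 paint(6,5,K):
WWWWWWWWW
WWWWWWWWW
WWWWWWYWW
WWWWWWYWW
WWWWWWWWW
WWWWWWWWW
WWWWWKWWW
WWWWWWWYW
After op 3 paint(7,7,B):
WWWWWWWWW
WWWWWWWWW
WWWWWWYWW
WWWWWWYWW
WWWWWWWWW
WWWWWWWWW
WWWWWKWWW
WWWWWWWBW
After op 4 fill(4,1,Y) [68 cells changed]:
YYYYYYYYY
YYYYYYYYY
YYYYYYYYY
YYYYYYYYY
YYYYYYYYY
YYYYYYYYY
YYYYYKYYY
YYYYYYYBY
After op 5 paint(6,5,G):
YYYYYYYYY
YYYYYYYYY
YYYYYYYYY
YYYYYYYYY
YYYYYYYYY
YYYYYYYYY
YYYYYGYYY
YYYYYYYBY
After op 6 paint(2,3,R):
YYYYYYYYY
YYYYYYYYY
YYYRYYYYY
YYYYYYYYY
YYYYYYYYY
YYYYYYYYY
YYYYYGYYY
YYYYYYYBY
After op 7 paint(1,3,K):
YYYYYYYYY
YYYKYYYYY
YYYRYYYYY
YYYYYYYYY
YYYYYYYYY
YYYYYYYYY
YYYYYGYYY
YYYYYYYBY

Answer: YYYYYYYYY
YYYKYYYYY
YYYRYYYYY
YYYYYYYYY
YYYYYYYYY
YYYYYYYYY
YYYYYGYYY
YYYYYYYBY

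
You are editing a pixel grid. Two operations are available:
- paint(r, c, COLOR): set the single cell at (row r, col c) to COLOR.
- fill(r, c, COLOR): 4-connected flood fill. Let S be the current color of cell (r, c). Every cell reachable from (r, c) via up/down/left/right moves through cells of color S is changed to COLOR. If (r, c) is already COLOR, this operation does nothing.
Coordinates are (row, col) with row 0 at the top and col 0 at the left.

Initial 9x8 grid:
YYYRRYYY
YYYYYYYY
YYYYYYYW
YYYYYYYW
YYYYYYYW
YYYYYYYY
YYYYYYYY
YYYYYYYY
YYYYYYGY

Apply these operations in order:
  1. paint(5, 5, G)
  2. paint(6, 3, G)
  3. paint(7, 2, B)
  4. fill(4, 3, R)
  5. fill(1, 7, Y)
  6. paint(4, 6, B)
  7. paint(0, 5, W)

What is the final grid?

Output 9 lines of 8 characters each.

Answer: YYYYYWYY
YYYYYYYY
YYYYYYYW
YYYYYYYW
YYYYYYBW
YYYYYGYY
YYYGYYYY
YYBYYYYY
YYYYYYGY

Derivation:
After op 1 paint(5,5,G):
YYYRRYYY
YYYYYYYY
YYYYYYYW
YYYYYYYW
YYYYYYYW
YYYYYGYY
YYYYYYYY
YYYYYYYY
YYYYYYGY
After op 2 paint(6,3,G):
YYYRRYYY
YYYYYYYY
YYYYYYYW
YYYYYYYW
YYYYYYYW
YYYYYGYY
YYYGYYYY
YYYYYYYY
YYYYYYGY
After op 3 paint(7,2,B):
YYYRRYYY
YYYYYYYY
YYYYYYYW
YYYYYYYW
YYYYYYYW
YYYYYGYY
YYYGYYYY
YYBYYYYY
YYYYYYGY
After op 4 fill(4,3,R) [63 cells changed]:
RRRRRRRR
RRRRRRRR
RRRRRRRW
RRRRRRRW
RRRRRRRW
RRRRRGRR
RRRGRRRR
RRBRRRRR
RRRRRRGR
After op 5 fill(1,7,Y) [65 cells changed]:
YYYYYYYY
YYYYYYYY
YYYYYYYW
YYYYYYYW
YYYYYYYW
YYYYYGYY
YYYGYYYY
YYBYYYYY
YYYYYYGY
After op 6 paint(4,6,B):
YYYYYYYY
YYYYYYYY
YYYYYYYW
YYYYYYYW
YYYYYYBW
YYYYYGYY
YYYGYYYY
YYBYYYYY
YYYYYYGY
After op 7 paint(0,5,W):
YYYYYWYY
YYYYYYYY
YYYYYYYW
YYYYYYYW
YYYYYYBW
YYYYYGYY
YYYGYYYY
YYBYYYYY
YYYYYYGY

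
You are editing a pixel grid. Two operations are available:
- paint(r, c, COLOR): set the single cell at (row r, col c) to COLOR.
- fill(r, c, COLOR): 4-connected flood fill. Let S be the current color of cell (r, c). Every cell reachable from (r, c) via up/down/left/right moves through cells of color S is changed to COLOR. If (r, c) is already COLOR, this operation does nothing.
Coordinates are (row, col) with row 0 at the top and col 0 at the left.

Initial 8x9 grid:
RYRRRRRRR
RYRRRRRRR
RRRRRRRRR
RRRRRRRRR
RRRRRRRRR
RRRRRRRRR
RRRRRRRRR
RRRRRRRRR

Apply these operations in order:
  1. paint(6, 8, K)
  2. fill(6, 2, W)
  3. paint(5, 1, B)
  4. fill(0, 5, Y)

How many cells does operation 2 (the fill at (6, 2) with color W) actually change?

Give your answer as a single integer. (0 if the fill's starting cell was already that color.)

Answer: 69

Derivation:
After op 1 paint(6,8,K):
RYRRRRRRR
RYRRRRRRR
RRRRRRRRR
RRRRRRRRR
RRRRRRRRR
RRRRRRRRR
RRRRRRRRK
RRRRRRRRR
After op 2 fill(6,2,W) [69 cells changed]:
WYWWWWWWW
WYWWWWWWW
WWWWWWWWW
WWWWWWWWW
WWWWWWWWW
WWWWWWWWW
WWWWWWWWK
WWWWWWWWW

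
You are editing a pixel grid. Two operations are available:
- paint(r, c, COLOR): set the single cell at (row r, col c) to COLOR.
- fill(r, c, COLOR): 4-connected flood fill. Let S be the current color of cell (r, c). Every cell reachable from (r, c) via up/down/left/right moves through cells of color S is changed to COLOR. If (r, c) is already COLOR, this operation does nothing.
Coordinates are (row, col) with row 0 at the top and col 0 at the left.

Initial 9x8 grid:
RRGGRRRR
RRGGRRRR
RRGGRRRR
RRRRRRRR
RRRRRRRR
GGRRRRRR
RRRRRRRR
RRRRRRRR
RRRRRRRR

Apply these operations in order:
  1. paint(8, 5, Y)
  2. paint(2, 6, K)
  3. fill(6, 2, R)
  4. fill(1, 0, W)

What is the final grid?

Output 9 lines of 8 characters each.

After op 1 paint(8,5,Y):
RRGGRRRR
RRGGRRRR
RRGGRRRR
RRRRRRRR
RRRRRRRR
GGRRRRRR
RRRRRRRR
RRRRRRRR
RRRRRYRR
After op 2 paint(2,6,K):
RRGGRRRR
RRGGRRRR
RRGGRRKR
RRRRRRRR
RRRRRRRR
GGRRRRRR
RRRRRRRR
RRRRRRRR
RRRRRYRR
After op 3 fill(6,2,R) [0 cells changed]:
RRGGRRRR
RRGGRRRR
RRGGRRKR
RRRRRRRR
RRRRRRRR
GGRRRRRR
RRRRRRRR
RRRRRRRR
RRRRRYRR
After op 4 fill(1,0,W) [62 cells changed]:
WWGGWWWW
WWGGWWWW
WWGGWWKW
WWWWWWWW
WWWWWWWW
GGWWWWWW
WWWWWWWW
WWWWWWWW
WWWWWYWW

Answer: WWGGWWWW
WWGGWWWW
WWGGWWKW
WWWWWWWW
WWWWWWWW
GGWWWWWW
WWWWWWWW
WWWWWWWW
WWWWWYWW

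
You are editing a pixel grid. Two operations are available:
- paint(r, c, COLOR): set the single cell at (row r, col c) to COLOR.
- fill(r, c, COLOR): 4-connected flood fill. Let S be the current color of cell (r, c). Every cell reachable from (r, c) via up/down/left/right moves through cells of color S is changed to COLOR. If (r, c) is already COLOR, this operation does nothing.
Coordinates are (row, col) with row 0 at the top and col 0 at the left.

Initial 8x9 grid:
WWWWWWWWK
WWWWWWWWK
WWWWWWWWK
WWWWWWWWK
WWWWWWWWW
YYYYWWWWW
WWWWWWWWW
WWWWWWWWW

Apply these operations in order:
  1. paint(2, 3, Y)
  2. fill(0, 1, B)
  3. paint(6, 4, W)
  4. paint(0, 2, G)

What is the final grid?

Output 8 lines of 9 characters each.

After op 1 paint(2,3,Y):
WWWWWWWWK
WWWWWWWWK
WWWYWWWWK
WWWWWWWWK
WWWWWWWWW
YYYYWWWWW
WWWWWWWWW
WWWWWWWWW
After op 2 fill(0,1,B) [63 cells changed]:
BBBBBBBBK
BBBBBBBBK
BBBYBBBBK
BBBBBBBBK
BBBBBBBBB
YYYYBBBBB
BBBBBBBBB
BBBBBBBBB
After op 3 paint(6,4,W):
BBBBBBBBK
BBBBBBBBK
BBBYBBBBK
BBBBBBBBK
BBBBBBBBB
YYYYBBBBB
BBBBWBBBB
BBBBBBBBB
After op 4 paint(0,2,G):
BBGBBBBBK
BBBBBBBBK
BBBYBBBBK
BBBBBBBBK
BBBBBBBBB
YYYYBBBBB
BBBBWBBBB
BBBBBBBBB

Answer: BBGBBBBBK
BBBBBBBBK
BBBYBBBBK
BBBBBBBBK
BBBBBBBBB
YYYYBBBBB
BBBBWBBBB
BBBBBBBBB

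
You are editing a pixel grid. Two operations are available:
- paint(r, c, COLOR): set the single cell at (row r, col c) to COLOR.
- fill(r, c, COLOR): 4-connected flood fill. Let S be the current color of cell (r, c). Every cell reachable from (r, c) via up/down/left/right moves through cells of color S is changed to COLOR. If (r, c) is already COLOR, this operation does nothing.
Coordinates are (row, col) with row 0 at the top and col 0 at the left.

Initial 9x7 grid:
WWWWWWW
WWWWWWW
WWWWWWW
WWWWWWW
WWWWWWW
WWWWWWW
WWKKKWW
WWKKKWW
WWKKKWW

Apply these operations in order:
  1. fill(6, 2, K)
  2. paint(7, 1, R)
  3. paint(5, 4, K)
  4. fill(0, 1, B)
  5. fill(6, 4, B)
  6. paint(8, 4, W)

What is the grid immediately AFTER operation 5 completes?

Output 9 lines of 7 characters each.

After op 1 fill(6,2,K) [0 cells changed]:
WWWWWWW
WWWWWWW
WWWWWWW
WWWWWWW
WWWWWWW
WWWWWWW
WWKKKWW
WWKKKWW
WWKKKWW
After op 2 paint(7,1,R):
WWWWWWW
WWWWWWW
WWWWWWW
WWWWWWW
WWWWWWW
WWWWWWW
WWKKKWW
WRKKKWW
WWKKKWW
After op 3 paint(5,4,K):
WWWWWWW
WWWWWWW
WWWWWWW
WWWWWWW
WWWWWWW
WWWWKWW
WWKKKWW
WRKKKWW
WWKKKWW
After op 4 fill(0,1,B) [52 cells changed]:
BBBBBBB
BBBBBBB
BBBBBBB
BBBBBBB
BBBBBBB
BBBBKBB
BBKKKBB
BRKKKBB
BBKKKBB
After op 5 fill(6,4,B) [10 cells changed]:
BBBBBBB
BBBBBBB
BBBBBBB
BBBBBBB
BBBBBBB
BBBBBBB
BBBBBBB
BRBBBBB
BBBBBBB

Answer: BBBBBBB
BBBBBBB
BBBBBBB
BBBBBBB
BBBBBBB
BBBBBBB
BBBBBBB
BRBBBBB
BBBBBBB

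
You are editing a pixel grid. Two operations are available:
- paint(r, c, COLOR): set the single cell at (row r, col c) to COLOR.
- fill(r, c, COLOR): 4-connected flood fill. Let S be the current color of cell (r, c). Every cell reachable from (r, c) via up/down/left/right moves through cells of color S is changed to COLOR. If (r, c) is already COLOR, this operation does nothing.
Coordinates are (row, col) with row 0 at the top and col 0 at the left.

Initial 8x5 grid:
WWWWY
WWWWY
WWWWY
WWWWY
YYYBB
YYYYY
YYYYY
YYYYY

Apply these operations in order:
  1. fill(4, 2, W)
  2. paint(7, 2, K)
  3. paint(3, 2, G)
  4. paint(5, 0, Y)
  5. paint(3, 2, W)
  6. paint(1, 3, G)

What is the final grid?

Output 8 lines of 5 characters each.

Answer: WWWWY
WWWGY
WWWWY
WWWWY
WWWBB
YWWWW
WWWWW
WWKWW

Derivation:
After op 1 fill(4,2,W) [18 cells changed]:
WWWWY
WWWWY
WWWWY
WWWWY
WWWBB
WWWWW
WWWWW
WWWWW
After op 2 paint(7,2,K):
WWWWY
WWWWY
WWWWY
WWWWY
WWWBB
WWWWW
WWWWW
WWKWW
After op 3 paint(3,2,G):
WWWWY
WWWWY
WWWWY
WWGWY
WWWBB
WWWWW
WWWWW
WWKWW
After op 4 paint(5,0,Y):
WWWWY
WWWWY
WWWWY
WWGWY
WWWBB
YWWWW
WWWWW
WWKWW
After op 5 paint(3,2,W):
WWWWY
WWWWY
WWWWY
WWWWY
WWWBB
YWWWW
WWWWW
WWKWW
After op 6 paint(1,3,G):
WWWWY
WWWGY
WWWWY
WWWWY
WWWBB
YWWWW
WWWWW
WWKWW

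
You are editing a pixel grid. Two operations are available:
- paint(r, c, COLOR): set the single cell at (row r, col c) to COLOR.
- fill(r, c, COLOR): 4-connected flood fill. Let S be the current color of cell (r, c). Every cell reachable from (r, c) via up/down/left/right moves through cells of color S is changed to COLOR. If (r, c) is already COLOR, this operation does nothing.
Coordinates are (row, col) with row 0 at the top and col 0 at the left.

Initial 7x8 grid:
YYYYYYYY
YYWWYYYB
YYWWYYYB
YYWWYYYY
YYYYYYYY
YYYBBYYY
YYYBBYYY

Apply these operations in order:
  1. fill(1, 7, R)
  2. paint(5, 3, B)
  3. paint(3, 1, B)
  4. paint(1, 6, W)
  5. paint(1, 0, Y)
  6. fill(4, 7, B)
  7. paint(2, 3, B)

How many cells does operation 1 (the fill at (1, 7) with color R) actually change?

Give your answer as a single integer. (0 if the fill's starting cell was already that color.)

Answer: 2

Derivation:
After op 1 fill(1,7,R) [2 cells changed]:
YYYYYYYY
YYWWYYYR
YYWWYYYR
YYWWYYYY
YYYYYYYY
YYYBBYYY
YYYBBYYY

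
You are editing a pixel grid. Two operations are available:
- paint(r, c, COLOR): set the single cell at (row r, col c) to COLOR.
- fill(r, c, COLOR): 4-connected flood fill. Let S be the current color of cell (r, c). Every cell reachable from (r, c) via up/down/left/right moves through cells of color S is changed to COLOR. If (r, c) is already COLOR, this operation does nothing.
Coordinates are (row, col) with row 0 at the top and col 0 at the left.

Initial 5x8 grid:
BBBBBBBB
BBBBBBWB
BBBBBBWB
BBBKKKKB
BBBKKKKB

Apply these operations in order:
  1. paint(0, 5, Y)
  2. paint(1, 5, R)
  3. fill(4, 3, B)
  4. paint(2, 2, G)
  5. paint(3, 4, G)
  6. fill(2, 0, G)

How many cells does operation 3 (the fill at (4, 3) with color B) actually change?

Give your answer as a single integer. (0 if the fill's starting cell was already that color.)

Answer: 8

Derivation:
After op 1 paint(0,5,Y):
BBBBBYBB
BBBBBBWB
BBBBBBWB
BBBKKKKB
BBBKKKKB
After op 2 paint(1,5,R):
BBBBBYBB
BBBBBRWB
BBBBBBWB
BBBKKKKB
BBBKKKKB
After op 3 fill(4,3,B) [8 cells changed]:
BBBBBYBB
BBBBBRWB
BBBBBBWB
BBBBBBBB
BBBBBBBB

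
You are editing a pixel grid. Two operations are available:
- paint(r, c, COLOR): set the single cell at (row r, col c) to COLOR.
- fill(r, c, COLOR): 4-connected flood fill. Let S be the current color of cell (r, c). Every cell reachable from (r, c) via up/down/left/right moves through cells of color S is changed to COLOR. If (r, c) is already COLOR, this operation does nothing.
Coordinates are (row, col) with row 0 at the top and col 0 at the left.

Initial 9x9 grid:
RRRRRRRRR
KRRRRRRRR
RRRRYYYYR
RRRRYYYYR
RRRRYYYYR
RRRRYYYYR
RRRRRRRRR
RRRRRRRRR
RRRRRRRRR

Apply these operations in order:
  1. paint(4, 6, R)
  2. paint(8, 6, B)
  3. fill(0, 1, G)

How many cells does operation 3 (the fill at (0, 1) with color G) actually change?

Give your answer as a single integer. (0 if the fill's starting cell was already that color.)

Answer: 63

Derivation:
After op 1 paint(4,6,R):
RRRRRRRRR
KRRRRRRRR
RRRRYYYYR
RRRRYYYYR
RRRRYYRYR
RRRRYYYYR
RRRRRRRRR
RRRRRRRRR
RRRRRRRRR
After op 2 paint(8,6,B):
RRRRRRRRR
KRRRRRRRR
RRRRYYYYR
RRRRYYYYR
RRRRYYRYR
RRRRYYYYR
RRRRRRRRR
RRRRRRRRR
RRRRRRBRR
After op 3 fill(0,1,G) [63 cells changed]:
GGGGGGGGG
KGGGGGGGG
GGGGYYYYG
GGGGYYYYG
GGGGYYRYG
GGGGYYYYG
GGGGGGGGG
GGGGGGGGG
GGGGGGBGG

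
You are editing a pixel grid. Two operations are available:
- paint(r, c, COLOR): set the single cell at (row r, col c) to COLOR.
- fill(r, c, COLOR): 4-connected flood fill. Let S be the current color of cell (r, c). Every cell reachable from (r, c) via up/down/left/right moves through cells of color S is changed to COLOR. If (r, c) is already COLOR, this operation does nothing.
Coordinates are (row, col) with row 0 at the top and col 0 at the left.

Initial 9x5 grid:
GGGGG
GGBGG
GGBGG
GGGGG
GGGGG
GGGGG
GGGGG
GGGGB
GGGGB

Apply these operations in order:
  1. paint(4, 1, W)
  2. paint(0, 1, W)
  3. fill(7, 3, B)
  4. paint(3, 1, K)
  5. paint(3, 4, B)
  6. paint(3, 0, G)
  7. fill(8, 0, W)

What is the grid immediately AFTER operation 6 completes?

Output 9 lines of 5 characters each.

Answer: BWBBB
BBBBB
BBBBB
GKBBB
BWBBB
BBBBB
BBBBB
BBBBB
BBBBB

Derivation:
After op 1 paint(4,1,W):
GGGGG
GGBGG
GGBGG
GGGGG
GWGGG
GGGGG
GGGGG
GGGGB
GGGGB
After op 2 paint(0,1,W):
GWGGG
GGBGG
GGBGG
GGGGG
GWGGG
GGGGG
GGGGG
GGGGB
GGGGB
After op 3 fill(7,3,B) [39 cells changed]:
BWBBB
BBBBB
BBBBB
BBBBB
BWBBB
BBBBB
BBBBB
BBBBB
BBBBB
After op 4 paint(3,1,K):
BWBBB
BBBBB
BBBBB
BKBBB
BWBBB
BBBBB
BBBBB
BBBBB
BBBBB
After op 5 paint(3,4,B):
BWBBB
BBBBB
BBBBB
BKBBB
BWBBB
BBBBB
BBBBB
BBBBB
BBBBB
After op 6 paint(3,0,G):
BWBBB
BBBBB
BBBBB
GKBBB
BWBBB
BBBBB
BBBBB
BBBBB
BBBBB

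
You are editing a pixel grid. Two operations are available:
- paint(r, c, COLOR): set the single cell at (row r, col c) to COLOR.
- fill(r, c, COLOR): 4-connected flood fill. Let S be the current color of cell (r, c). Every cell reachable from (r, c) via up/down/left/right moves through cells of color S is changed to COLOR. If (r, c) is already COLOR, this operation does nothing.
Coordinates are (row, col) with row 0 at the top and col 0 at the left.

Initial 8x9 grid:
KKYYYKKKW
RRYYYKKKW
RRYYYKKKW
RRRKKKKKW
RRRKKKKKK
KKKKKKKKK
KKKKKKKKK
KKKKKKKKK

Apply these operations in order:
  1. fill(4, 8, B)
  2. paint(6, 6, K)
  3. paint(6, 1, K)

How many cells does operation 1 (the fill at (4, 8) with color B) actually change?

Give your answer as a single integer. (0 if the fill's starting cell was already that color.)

After op 1 fill(4,8,B) [47 cells changed]:
KKYYYBBBW
RRYYYBBBW
RRYYYBBBW
RRRBBBBBW
RRRBBBBBB
BBBBBBBBB
BBBBBBBBB
BBBBBBBBB

Answer: 47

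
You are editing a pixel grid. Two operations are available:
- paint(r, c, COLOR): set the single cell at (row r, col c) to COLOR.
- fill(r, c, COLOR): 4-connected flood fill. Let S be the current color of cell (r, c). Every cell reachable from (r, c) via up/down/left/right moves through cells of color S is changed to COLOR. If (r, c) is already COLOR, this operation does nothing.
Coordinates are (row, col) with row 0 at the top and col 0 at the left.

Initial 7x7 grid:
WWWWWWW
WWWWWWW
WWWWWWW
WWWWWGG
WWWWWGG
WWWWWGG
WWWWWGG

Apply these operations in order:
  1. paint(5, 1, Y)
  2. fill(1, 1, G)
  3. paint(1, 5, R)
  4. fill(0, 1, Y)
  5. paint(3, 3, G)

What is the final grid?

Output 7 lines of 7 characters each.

After op 1 paint(5,1,Y):
WWWWWWW
WWWWWWW
WWWWWWW
WWWWWGG
WWWWWGG
WYWWWGG
WWWWWGG
After op 2 fill(1,1,G) [40 cells changed]:
GGGGGGG
GGGGGGG
GGGGGGG
GGGGGGG
GGGGGGG
GYGGGGG
GGGGGGG
After op 3 paint(1,5,R):
GGGGGGG
GGGGGRG
GGGGGGG
GGGGGGG
GGGGGGG
GYGGGGG
GGGGGGG
After op 4 fill(0,1,Y) [47 cells changed]:
YYYYYYY
YYYYYRY
YYYYYYY
YYYYYYY
YYYYYYY
YYYYYYY
YYYYYYY
After op 5 paint(3,3,G):
YYYYYYY
YYYYYRY
YYYYYYY
YYYGYYY
YYYYYYY
YYYYYYY
YYYYYYY

Answer: YYYYYYY
YYYYYRY
YYYYYYY
YYYGYYY
YYYYYYY
YYYYYYY
YYYYYYY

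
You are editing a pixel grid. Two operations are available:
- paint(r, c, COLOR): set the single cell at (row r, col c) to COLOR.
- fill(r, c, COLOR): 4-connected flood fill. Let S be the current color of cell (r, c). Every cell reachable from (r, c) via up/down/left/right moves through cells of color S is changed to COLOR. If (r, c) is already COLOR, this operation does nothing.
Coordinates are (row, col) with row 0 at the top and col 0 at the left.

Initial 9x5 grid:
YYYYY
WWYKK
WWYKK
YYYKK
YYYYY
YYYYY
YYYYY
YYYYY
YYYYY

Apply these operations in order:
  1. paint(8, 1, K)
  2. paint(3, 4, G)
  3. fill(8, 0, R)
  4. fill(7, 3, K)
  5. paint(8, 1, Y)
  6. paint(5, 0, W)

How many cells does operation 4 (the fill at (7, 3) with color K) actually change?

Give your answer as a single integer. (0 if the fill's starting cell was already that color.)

After op 1 paint(8,1,K):
YYYYY
WWYKK
WWYKK
YYYKK
YYYYY
YYYYY
YYYYY
YYYYY
YKYYY
After op 2 paint(3,4,G):
YYYYY
WWYKK
WWYKK
YYYKG
YYYYY
YYYYY
YYYYY
YYYYY
YKYYY
After op 3 fill(8,0,R) [34 cells changed]:
RRRRR
WWRKK
WWRKK
RRRKG
RRRRR
RRRRR
RRRRR
RRRRR
RKRRR
After op 4 fill(7,3,K) [34 cells changed]:
KKKKK
WWKKK
WWKKK
KKKKG
KKKKK
KKKKK
KKKKK
KKKKK
KKKKK

Answer: 34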